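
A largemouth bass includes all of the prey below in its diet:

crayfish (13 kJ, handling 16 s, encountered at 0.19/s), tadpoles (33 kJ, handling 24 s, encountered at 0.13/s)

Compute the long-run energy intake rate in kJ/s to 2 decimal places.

Energy encountered per unit search time: 0.19×13 + 0.13×33 = 6.76 kJ/s.
Handling time per unit search time: 0.19×16 + 0.13×24 = 6.16.
Rate = 6.76/(1 + 6.16) = 0.9441 kJ/s.

0.94 kJ/s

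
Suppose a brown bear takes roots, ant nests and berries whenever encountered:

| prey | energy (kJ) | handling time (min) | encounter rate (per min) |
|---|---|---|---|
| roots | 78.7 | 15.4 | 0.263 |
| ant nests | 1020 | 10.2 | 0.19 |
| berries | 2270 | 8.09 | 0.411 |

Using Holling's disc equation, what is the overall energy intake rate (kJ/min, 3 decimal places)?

Energy encountered per unit search time: 0.263×78.7 + 0.19×1020 + 0.411×2270 = 1147 kJ/min.
Handling time per unit search time: 0.263×15.4 + 0.19×10.2 + 0.411×8.09 = 9.313.
Rate = 1147/(1 + 9.313) = 111.3 kJ/min.

111.262 kJ/min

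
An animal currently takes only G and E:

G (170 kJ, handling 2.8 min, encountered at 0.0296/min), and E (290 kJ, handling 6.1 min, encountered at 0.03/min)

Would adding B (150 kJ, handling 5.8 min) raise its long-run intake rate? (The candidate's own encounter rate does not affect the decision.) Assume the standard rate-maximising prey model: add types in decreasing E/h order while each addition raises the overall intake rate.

Yes

On G and E alone, R = ΣλE/(1+Σλh) = 13.73/1.266 = 10.85 kJ/min.
Profitability of B: 150/5.8 = 25.86 kJ/min.
25.86 > 10.85, so adding B raises the average — include it.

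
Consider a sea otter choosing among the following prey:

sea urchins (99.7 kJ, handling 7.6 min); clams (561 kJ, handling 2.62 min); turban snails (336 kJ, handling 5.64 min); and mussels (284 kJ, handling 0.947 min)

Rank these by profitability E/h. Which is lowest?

Profitability E/h (kJ/min): sea urchins = 99.7/7.6 = 13.1, clams = 561/2.62 = 214, turban snails = 336/5.64 = 59.6, mussels = 284/0.947 = 300.
Ranked: mussels > clams > turban snails > sea urchins.

sea urchins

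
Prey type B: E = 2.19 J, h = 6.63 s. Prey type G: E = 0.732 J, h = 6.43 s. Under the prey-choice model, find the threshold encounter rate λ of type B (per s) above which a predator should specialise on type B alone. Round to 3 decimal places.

0.079 per s

At the threshold, the rate on type B alone equals the profitability of type G: λ·2.19/(1 + λ·6.63) = 0.732/6.43 = 0.1138.
Rearranging, λ(2.19 − 0.1138×6.63) = 0.1138, so λ = 0.1138/1.435 = 0.07932 per s.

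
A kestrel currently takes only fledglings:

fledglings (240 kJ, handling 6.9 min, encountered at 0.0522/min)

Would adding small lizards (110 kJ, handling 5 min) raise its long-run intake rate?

Current rate: (0.0522×240)/(1 + 0.0522×6.9) = 9.211 kJ/min.
Profitability of small lizards: 110/5 = 22 kJ/min.
Since 22 > R, including small lizards increases the long-run rate.

Yes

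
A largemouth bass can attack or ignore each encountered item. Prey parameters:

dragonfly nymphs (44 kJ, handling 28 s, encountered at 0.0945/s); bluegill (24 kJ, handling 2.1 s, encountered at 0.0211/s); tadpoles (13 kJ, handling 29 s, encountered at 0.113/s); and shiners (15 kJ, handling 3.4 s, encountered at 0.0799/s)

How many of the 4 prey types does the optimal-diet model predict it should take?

3

Profitabilities (E/h, kJ/s): bluegill 11.4, shiners 4.41, dragonfly nymphs 1.57, tadpoles 0.448. Add prey in this order while the next type's profitability exceeds the intake rate on those already taken.
Rate on top 1: 0.4849. shiners: 4.41 > 0.4849 → include.
Rate on top 2: 1.296. dragonfly nymphs: 1.57 > 1.296 → include.
Rate on top 3: 1.48. tadpoles: 0.448 < 1.48 → exclude; stop.
Optimal diet: bluegill, shiners, dragonfly nymphs — 3 of 4 types.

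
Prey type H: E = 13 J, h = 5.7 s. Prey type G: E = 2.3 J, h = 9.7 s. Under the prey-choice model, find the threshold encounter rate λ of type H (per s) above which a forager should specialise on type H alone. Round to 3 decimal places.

At the threshold, the rate on type H alone equals the profitability of type G: λ·13/(1 + λ·5.7) = 2.3/9.7 = 0.2371.
Rearranging, λ(13 − 0.2371×5.7) = 0.2371, so λ = 0.2371/11.65 = 0.02036 per s.

0.020 per s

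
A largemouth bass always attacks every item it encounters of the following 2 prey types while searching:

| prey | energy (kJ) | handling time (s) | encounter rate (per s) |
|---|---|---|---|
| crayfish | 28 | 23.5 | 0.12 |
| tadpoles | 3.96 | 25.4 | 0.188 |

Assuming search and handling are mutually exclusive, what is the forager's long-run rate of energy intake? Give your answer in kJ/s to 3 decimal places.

Energy encountered per unit search time: 0.12×28 + 0.188×3.96 = 4.104 kJ/s.
Handling time per unit search time: 0.12×23.5 + 0.188×25.4 = 7.595.
Rate = 4.104/(1 + 7.595) = 0.4775 kJ/s.

0.478 kJ/s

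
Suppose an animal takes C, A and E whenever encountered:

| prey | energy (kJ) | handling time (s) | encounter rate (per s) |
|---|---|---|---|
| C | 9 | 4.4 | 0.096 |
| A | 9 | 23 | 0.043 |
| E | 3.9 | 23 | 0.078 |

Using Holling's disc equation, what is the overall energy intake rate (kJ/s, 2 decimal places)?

0.37 kJ/s

R = (0.096×9 + 0.043×9 + 0.078×3.9) / (1 + 0.096×4.4 + 0.043×23 + 0.078×23) = 1.555/4.205 = 0.3698 kJ/s.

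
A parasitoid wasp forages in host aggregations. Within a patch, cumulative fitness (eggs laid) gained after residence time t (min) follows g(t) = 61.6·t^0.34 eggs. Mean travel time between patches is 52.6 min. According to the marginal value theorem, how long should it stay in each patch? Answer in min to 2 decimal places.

27.10 min

By the marginal value theorem, leave when the instantaneous gain rate g'(t) equals the habitat-wide average g(t)/(T + t).
g'(t) = 0.34·61.6·t^-0.66. Setting 0.34·61.6·t^-0.66 = 61.6·t^0.34/(52.6+t) gives 0.34(52.6+t) = t, so 0.66·t = 0.34×52.6.
t* = 0.34×52.6/0.66 = 27.1 min.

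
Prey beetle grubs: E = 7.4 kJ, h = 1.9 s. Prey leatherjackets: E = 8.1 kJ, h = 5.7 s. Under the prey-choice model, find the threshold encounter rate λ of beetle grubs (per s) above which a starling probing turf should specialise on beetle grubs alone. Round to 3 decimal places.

At the threshold, the rate on beetle grubs alone equals the profitability of leatherjackets: λ·7.4/(1 + λ·1.9) = 8.1/5.7 = 1.421.
Rearranging, λ(7.4 − 1.421×1.9) = 1.421, so λ = 1.421/4.7 = 0.3024 per s.

0.302 per s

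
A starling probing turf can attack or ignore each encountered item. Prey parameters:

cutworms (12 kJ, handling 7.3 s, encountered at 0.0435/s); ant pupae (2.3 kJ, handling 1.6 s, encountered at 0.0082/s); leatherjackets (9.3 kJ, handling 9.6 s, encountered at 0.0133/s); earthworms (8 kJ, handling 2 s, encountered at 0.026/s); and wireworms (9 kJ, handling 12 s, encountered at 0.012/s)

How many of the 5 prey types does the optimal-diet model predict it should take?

E/h in descending order: earthworms 4, cutworms 1.64, ant pupae 1.44, leatherjackets 0.969, wireworms 0.75 kJ/s. The optimal diet is the largest prefix of this list for which every included type satisfies E_i/h_i > R on the types above it.
Rate on top 1: 0.1977. cutworms: 1.64 > 0.1977 → include.
Rate on top 2: 0.533. ant pupae: 1.44 > 0.533 → include.
Rate on top 3: 0.5416. leatherjackets: 0.969 > 0.5416 → include.
Rate on top 4: 0.5777. wireworms: 0.75 > 0.5777 → include.
Optimal diet: earthworms, cutworms, ant pupae, leatherjackets, wireworms — 5 of 5 types.

5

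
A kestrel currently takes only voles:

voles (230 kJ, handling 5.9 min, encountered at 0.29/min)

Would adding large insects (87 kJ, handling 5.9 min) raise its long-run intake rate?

Intake rate on the current diet: R = (0.29×230) / (1 + 0.29×5.9) = 66.7/2.711 = 24.6 kJ/min.
Profitability of large insects: 87/5.9 = 14.75 kJ/min.
Since 14.75 < R, time spent handling large insects is better spent searching.

No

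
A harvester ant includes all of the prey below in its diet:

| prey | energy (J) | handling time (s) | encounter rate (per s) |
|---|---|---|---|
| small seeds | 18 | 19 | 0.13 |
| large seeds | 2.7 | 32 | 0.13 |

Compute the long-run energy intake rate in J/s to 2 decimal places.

R = Σλ_iE_i / (1 + Σλ_ih_i)
Numerator: 0.13×18 + 0.13×2.7 = 2.691
Denominator: 1 + 0.13×19 + 0.13×32 = 7.63
R = 2.691/7.63 = 0.3527 J/s

0.35 J/s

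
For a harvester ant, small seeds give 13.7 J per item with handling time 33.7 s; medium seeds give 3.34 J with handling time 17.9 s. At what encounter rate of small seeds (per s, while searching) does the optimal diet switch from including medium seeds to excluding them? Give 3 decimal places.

The zero-one rule: include medium seeds iff E₂/h₂ > λE₁/(1+λh₁). Equality gives the switch point.
λE₁h₂ = E₂ + λE₂h₁ ⇒ λ = E₂/(E₁h₂ − E₂h₁) = 3.34/(245.2 − 112.6) = 0.02517 per s.

0.025 per s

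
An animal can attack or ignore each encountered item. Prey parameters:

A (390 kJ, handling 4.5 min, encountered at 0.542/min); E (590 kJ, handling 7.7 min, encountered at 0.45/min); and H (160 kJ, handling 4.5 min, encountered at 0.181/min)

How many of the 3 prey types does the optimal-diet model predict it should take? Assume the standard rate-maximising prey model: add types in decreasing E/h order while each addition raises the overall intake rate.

Rank by E/h (kJ/min): A 86.7, E 76.6, H 35.6. Include each in turn until the next type's E/h falls below the running intake rate.
Rate on top 1: 61.47. E: 76.6 > 61.47 → include.
Rate on top 2: 69.07. H: 35.6 < 69.07 → exclude; stop.
Optimal diet: A, E — 2 of 3 types.

2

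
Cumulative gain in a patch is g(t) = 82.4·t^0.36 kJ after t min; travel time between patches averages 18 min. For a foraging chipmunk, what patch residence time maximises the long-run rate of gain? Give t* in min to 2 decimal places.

10.12 min

By the marginal value theorem, leave when the instantaneous gain rate g'(t) equals the habitat-wide average g(t)/(T + t).
g'(t) = 0.36·82.4·t^-0.64. Setting 0.36·82.4·t^-0.64 = 82.4·t^0.36/(18+t) gives 0.36(18+t) = t, so 0.64·t = 0.36×18.
t* = 0.36×18/0.64 = 10.12 min.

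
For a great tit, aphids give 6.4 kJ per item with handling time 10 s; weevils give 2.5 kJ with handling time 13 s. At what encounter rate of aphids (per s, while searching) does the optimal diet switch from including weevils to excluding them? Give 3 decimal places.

0.043 per s

At the threshold, the rate on aphids alone equals the profitability of weevils: λ·6.4/(1 + λ·10) = 2.5/13 = 0.1923.
Rearranging, λ(6.4 − 0.1923×10) = 0.1923, so λ = 0.1923/4.477 = 0.04296 per s.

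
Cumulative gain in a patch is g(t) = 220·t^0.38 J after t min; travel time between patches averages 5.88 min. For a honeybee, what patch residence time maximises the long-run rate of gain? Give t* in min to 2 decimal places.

By the marginal value theorem, leave when the instantaneous gain rate g'(t) equals the habitat-wide average g(t)/(T + t).
g'(t) = 0.38·220·t^-0.62. Setting 0.38·220·t^-0.62 = 220·t^0.38/(5.88+t) gives 0.38(5.88+t) = t, so 0.62·t = 0.38×5.88.
t* = 0.38×5.88/0.62 = 3.604 min.

3.60 min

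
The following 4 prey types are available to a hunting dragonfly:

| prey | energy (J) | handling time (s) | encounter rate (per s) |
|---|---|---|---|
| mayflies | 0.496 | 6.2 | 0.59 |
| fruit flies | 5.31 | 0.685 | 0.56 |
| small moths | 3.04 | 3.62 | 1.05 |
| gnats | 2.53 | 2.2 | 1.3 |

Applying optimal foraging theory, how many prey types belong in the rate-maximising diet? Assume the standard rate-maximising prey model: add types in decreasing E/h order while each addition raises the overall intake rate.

1

E/h in descending order: fruit flies 7.75, gnats 1.15, small moths 0.84, mayflies 0.08 J/s. The optimal diet is the largest prefix of this list for which every included type satisfies E_i/h_i > R on the types above it.
Rate on top 1: 2.149. gnats: 1.15 < 2.149 → exclude; stop.
Optimal diet: fruit flies — 1 of 4 types.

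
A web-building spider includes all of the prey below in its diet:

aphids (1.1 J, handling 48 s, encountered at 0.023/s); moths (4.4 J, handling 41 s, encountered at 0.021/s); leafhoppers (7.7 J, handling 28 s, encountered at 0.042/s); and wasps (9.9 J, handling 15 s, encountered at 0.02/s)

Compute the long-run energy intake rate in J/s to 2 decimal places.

0.14 J/s

R = (0.023×1.1 + 0.021×4.4 + 0.042×7.7 + 0.02×9.9) / (1 + 0.023×48 + 0.021×41 + 0.042×28 + 0.02×15) = 0.6391/4.441 = 0.1439 J/s.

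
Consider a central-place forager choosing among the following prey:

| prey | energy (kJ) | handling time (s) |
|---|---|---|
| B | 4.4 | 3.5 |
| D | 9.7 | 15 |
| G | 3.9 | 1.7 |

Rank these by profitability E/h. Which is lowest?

In descending order of E/h:
G: 3.9/1.7 = 2.29 kJ/s
B: 4.4/3.5 = 1.26 kJ/s
D: 9.7/15 = 0.647 kJ/s

D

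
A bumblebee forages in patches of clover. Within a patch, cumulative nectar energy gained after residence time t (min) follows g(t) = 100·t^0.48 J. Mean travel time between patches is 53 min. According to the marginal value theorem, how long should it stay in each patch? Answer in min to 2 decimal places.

48.92 min

Optimal t* satisfies g'(t*) = g(t*)/(T + t*).
g'(t) = 0.48·100·t^-0.52. Setting 0.48·100·t^-0.52 = 100·t^0.48/(53+t) gives 0.48(53+t) = t, so 0.52·t = 0.48×53.
t* = 0.48×53/0.52 = 48.92 min.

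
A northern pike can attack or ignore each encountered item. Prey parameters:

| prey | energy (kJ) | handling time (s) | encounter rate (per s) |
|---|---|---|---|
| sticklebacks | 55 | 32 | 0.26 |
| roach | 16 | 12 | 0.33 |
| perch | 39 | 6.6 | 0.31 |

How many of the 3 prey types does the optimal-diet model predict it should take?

1

Profitabilities (E/h, kJ/s): perch 5.91, sticklebacks 1.72, roach 1.33. Add prey in this order while the next type's profitability exceeds the intake rate on those already taken.
Rate on top 1: 3.969. sticklebacks: 1.72 < 3.969 → exclude; stop.
Optimal diet: perch — 1 of 3 types.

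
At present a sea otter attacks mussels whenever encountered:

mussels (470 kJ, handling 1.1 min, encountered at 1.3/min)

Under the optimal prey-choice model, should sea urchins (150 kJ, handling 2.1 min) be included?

Intake rate on the current diet: R = (1.3×470) / (1 + 1.3×1.1) = 611/2.43 = 251.4 kJ/min.
sea urchins: E/h = 150/2.1 = 71.43 kJ/min.
71.43 < 251.4, so adding sea urchins would lower the average — exclude it.

No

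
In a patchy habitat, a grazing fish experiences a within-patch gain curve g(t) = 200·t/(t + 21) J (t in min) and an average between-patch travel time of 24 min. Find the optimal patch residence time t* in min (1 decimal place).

By the marginal value theorem, leave when the instantaneous gain rate g'(t) equals the habitat-wide average g(t)/(T + t).
g'(t) = 200·21/(t + 21)². Setting 200·21/(t+21)² = 200t/[(t+21)(24+t)] gives 21(24+t) = t(t+21), so t² = 21×24 = 504.
t* = √504 = 22.45 min.

22.4 min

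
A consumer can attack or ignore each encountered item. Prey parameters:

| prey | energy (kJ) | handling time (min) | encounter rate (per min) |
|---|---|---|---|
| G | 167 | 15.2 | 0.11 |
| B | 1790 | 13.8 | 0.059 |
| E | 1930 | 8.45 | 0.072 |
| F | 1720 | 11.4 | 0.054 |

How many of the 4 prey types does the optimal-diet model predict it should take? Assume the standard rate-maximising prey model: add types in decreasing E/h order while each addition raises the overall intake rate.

E/h in descending order: E 228, F 151, B 130, G 11 kJ/min. The optimal diet is the largest prefix of this list for which every included type satisfies E_i/h_i > R on the types above it.
Rate on top 1: 86.4. F: 151 > 86.4 → include.
Rate on top 2: 104.2. B: 130 > 104.2 → include.
Rate on top 3: 111.1. G: 11 < 111.1 → exclude; stop.
Optimal diet: E, F, B — 3 of 4 types.

3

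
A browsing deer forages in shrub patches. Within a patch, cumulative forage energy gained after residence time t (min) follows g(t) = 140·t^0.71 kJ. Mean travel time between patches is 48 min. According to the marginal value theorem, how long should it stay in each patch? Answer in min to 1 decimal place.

117.5 min

Optimal t* satisfies g'(t*) = g(t*)/(T + t*).
g'(t) = 0.71·140·t^-0.29. Setting 0.71·140·t^-0.29 = 140·t^0.71/(48+t) gives 0.71(48+t) = t, so 0.29·t = 0.71×48.
t* = 0.71×48/0.29 = 117.5 min.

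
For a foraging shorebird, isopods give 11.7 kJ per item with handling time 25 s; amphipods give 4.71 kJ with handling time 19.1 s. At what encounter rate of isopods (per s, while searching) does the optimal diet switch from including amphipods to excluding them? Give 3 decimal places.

0.045 per s

The zero-one rule: include amphipods iff E₂/h₂ > λE₁/(1+λh₁). Equality gives the switch point.
λE₁h₂ = E₂ + λE₂h₁ ⇒ λ = E₂/(E₁h₂ − E₂h₁) = 4.71/(223.5 − 117.8) = 0.04455 per s.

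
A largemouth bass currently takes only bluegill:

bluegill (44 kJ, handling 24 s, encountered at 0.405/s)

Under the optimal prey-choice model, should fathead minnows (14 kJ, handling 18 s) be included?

No

Intake rate on the current diet: R = (0.405×44) / (1 + 0.405×24) = 17.82/10.72 = 1.662 kJ/s.
fathead minnows: E/h = 14/18 = 0.7778 kJ/s.
0.7778 < 1.662, so adding fathead minnows would lower the average — exclude it.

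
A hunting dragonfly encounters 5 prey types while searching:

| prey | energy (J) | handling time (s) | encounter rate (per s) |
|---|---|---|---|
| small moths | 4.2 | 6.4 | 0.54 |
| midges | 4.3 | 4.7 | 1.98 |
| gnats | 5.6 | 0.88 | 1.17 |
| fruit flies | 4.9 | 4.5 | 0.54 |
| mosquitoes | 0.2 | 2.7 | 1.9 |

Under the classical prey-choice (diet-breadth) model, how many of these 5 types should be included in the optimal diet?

Rank by E/h (J/s): gnats 6.36, fruit flies 1.09, midges 0.915, small moths 0.656, mosquitoes 0.0741. Include each in turn until the next type's E/h falls below the running intake rate.
Rate on top 1: 3.228. fruit flies: 1.09 < 3.228 → exclude; stop.
Optimal diet: gnats — 1 of 5 types.

1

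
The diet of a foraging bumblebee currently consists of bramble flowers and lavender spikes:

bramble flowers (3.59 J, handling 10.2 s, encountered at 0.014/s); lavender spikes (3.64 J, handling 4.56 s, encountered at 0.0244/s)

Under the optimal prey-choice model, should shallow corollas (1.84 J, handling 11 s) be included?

Yes

Intake rate on the current diet: R = (0.014×3.59 + 0.0244×3.64) / (1 + 0.014×10.2 + 0.0244×4.56) = 0.1391/1.254 = 0.1109 J/s.
shallow corollas: E/h = 1.84/11 = 0.1673 J/s.
Since 0.1673 > R, including shallow corollas increases the long-run rate.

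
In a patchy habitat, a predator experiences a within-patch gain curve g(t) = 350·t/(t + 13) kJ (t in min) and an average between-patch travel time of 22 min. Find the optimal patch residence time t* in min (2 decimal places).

Optimal t* satisfies g'(t*) = g(t*)/(T + t*).
g'(t) = 350·13/(t + 13)². Setting 350·13/(t+13)² = 350t/[(t+13)(22+t)] gives 13(22+t) = t(t+13), so t² = 13×22 = 286.
t* = √286 = 16.91 min.

16.91 min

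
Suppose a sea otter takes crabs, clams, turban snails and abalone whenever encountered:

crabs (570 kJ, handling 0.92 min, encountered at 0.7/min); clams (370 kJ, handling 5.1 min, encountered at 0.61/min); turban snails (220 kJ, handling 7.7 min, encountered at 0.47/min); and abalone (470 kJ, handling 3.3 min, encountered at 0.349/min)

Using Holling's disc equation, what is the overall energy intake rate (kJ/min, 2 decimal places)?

93.66 kJ/min

R = (0.7×570 + 0.61×370 + 0.47×220 + 0.349×470) / (1 + 0.7×0.92 + 0.61×5.1 + 0.47×7.7 + 0.349×3.3) = 892.1/9.526 = 93.66 kJ/min.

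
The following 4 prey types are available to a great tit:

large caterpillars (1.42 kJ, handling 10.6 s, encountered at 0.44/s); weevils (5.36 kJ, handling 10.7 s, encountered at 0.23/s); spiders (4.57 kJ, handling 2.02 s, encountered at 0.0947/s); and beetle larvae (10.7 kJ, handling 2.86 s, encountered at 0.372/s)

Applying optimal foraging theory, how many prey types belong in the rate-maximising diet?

E/h in descending order: beetle larvae 3.74, spiders 2.26, weevils 0.501, large caterpillars 0.134 kJ/s. The optimal diet is the largest prefix of this list for which every included type satisfies E_i/h_i > R on the types above it.
Rate on top 1: 1.929. spiders: 2.26 > 1.929 → include.
Rate on top 2: 1.957. weevils: 0.501 < 1.957 → exclude; stop.
Optimal diet: beetle larvae, spiders — 2 of 4 types.

2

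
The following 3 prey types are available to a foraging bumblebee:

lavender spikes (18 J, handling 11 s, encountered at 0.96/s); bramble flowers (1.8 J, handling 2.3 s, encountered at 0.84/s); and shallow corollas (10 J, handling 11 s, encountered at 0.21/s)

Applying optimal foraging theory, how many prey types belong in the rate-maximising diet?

1

Profitabilities (E/h, J/s): lavender spikes 1.64, shallow corollas 0.909, bramble flowers 0.783. Add prey in this order while the next type's profitability exceeds the intake rate on those already taken.
Rate on top 1: 1.495. shallow corollas: 0.909 < 1.495 → exclude; stop.
Optimal diet: lavender spikes — 1 of 3 types.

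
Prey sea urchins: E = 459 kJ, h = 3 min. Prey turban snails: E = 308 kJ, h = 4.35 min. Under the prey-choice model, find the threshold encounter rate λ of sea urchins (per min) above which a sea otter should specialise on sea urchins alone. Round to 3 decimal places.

0.287 per min

The zero-one rule: include turban snails iff E₂/h₂ > λE₁/(1+λh₁). Equality gives the switch point.
λE₁h₂ = E₂ + λE₂h₁ ⇒ λ = E₂/(E₁h₂ − E₂h₁) = 308/(1997 − 924) = 0.2871 per min.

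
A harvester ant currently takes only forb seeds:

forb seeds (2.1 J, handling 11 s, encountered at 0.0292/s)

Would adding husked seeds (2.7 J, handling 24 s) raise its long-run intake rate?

Yes

On forb seeds alone, R = ΣλE/(1+Σλh) = 0.06132/1.321 = 0.04641 J/s.
Profitability of husked seeds: 2.7/24 = 0.1125 J/s.
Since 0.1125 > R, including husked seeds increases the long-run rate.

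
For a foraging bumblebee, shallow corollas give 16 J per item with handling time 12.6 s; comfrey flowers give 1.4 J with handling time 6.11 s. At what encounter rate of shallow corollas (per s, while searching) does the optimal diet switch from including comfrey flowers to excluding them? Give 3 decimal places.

At the threshold, the rate on shallow corollas alone equals the profitability of comfrey flowers: λ·16/(1 + λ·12.6) = 1.4/6.11 = 0.2291.
Rearranging, λ(16 − 0.2291×12.6) = 0.2291, so λ = 0.2291/13.11 = 0.01747 per s.

0.017 per s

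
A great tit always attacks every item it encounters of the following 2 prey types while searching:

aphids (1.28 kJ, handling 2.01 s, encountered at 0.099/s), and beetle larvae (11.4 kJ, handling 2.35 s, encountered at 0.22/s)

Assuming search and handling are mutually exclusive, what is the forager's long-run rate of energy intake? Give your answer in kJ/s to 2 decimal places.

Energy encountered per unit search time: 0.099×1.28 + 0.22×11.4 = 2.635 kJ/s.
Handling time per unit search time: 0.099×2.01 + 0.22×2.35 = 0.716.
Rate = 2.635/(1 + 0.716) = 1.535 kJ/s.

1.54 kJ/s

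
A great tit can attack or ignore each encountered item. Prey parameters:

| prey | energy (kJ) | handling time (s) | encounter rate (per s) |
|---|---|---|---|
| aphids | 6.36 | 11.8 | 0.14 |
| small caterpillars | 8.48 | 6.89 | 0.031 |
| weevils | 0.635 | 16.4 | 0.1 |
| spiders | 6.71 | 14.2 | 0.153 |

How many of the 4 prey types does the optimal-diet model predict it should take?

E/h in descending order: small caterpillars 1.23, aphids 0.539, spiders 0.473, weevils 0.0387 kJ/s. The optimal diet is the largest prefix of this list for which every included type satisfies E_i/h_i > R on the types above it.
Rate on top 1: 0.2166. aphids: 0.539 > 0.2166 → include.
Rate on top 2: 0.4025. spiders: 0.473 > 0.4025 → include.
Rate on top 3: 0.4327. weevils: 0.0387 < 0.4327 → exclude; stop.
Optimal diet: small caterpillars, aphids, spiders — 3 of 4 types.

3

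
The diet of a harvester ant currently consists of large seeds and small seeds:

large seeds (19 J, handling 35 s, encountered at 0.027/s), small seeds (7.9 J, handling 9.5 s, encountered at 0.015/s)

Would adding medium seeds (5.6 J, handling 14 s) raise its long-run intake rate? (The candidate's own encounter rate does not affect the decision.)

Current rate: (0.027×19 + 0.015×7.9)/(1 + 0.027×35 + 0.015×9.5) = 0.3025 J/s.
medium seeds: E/h = 5.6/14 = 0.4 J/s.
0.4 > 0.3025, so adding medium seeds raises the average — include it.

Yes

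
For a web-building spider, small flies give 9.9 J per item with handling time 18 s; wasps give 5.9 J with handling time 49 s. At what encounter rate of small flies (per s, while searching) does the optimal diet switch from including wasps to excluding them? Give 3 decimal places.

0.016 per s

At the threshold, the rate on small flies alone equals the profitability of wasps: λ·9.9/(1 + λ·18) = 5.9/49 = 0.1204.
Rearranging, λ(9.9 − 0.1204×18) = 0.1204, so λ = 0.1204/7.733 = 0.01557 per s.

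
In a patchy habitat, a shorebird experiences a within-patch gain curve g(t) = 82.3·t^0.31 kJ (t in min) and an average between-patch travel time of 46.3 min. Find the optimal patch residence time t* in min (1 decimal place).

Optimal t* satisfies g'(t*) = g(t*)/(T + t*).
g'(t) = 0.31·82.3·t^-0.69. Setting 0.31·82.3·t^-0.69 = 82.3·t^0.31/(46.3+t) gives 0.31(46.3+t) = t, so 0.69·t = 0.31×46.3.
t* = 0.31×46.3/0.69 = 20.8 min.

20.8 min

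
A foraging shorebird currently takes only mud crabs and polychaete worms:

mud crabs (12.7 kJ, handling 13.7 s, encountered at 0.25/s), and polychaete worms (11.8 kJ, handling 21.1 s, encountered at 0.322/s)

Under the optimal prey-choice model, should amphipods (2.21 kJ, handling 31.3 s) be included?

Intake rate on the current diet: R = (0.25×12.7 + 0.322×11.8) / (1 + 0.25×13.7 + 0.322×21.1) = 6.975/11.22 = 0.6217 kJ/s.
amphipods: E/h = 2.21/31.3 = 0.07061 kJ/s.
0.07061 < 0.6217, so adding amphipods would lower the average — exclude it.

No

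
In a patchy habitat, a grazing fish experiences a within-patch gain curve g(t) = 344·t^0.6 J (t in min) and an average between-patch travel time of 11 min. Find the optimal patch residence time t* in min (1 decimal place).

By the marginal value theorem, leave when the instantaneous gain rate g'(t) equals the habitat-wide average g(t)/(T + t).
g'(t) = 0.6·344·t^-0.4. Setting 0.6·344·t^-0.4 = 344·t^0.6/(11+t) gives 0.6(11+t) = t, so 0.40·t = 0.6×11.
t* = 0.6×11/0.40 = 16.5 min.

16.5 min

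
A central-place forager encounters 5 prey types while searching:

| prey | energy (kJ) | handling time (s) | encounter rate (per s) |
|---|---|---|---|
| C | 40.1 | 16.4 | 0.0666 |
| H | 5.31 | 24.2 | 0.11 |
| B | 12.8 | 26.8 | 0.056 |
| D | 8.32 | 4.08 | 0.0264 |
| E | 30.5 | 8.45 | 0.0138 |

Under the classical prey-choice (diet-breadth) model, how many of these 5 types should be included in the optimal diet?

Rank by E/h (kJ/s): E 3.61, C 2.45, D 2.04, B 0.478, H 0.219. Include each in turn until the next type's E/h falls below the running intake rate.
Rate on top 1: 0.3769. C: 2.45 > 0.3769 → include.
Rate on top 2: 1.4. D: 2.04 > 1.4 → include.
Rate on top 3: 1.429. B: 0.478 < 1.429 → exclude; stop.
Optimal diet: E, C, D — 3 of 5 types.

3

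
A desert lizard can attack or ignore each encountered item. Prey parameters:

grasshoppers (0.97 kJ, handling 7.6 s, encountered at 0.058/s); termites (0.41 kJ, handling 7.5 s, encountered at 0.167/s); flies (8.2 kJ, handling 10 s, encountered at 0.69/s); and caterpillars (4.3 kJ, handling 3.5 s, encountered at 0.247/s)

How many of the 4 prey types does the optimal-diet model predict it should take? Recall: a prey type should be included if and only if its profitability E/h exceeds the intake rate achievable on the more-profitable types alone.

E/h in descending order: caterpillars 1.23, flies 0.82, grasshoppers 0.128, termites 0.0547 kJ/s. The optimal diet is the largest prefix of this list for which every included type satisfies E_i/h_i > R on the types above it.
Rate on top 1: 0.5696. flies: 0.82 > 0.5696 → include.
Rate on top 2: 0.7667. grasshoppers: 0.128 < 0.7667 → exclude; stop.
Optimal diet: caterpillars, flies — 2 of 4 types.

2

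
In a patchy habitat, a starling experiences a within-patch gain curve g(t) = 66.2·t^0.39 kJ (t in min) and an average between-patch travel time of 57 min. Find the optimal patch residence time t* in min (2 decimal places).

36.44 min

Maximise g(t)/(T+t): set derivative to zero → g'(t)(T+t) = g(t).
g'(t) = 0.39·66.2·t^-0.61. Setting 0.39·66.2·t^-0.61 = 66.2·t^0.39/(57+t) gives 0.39(57+t) = t, so 0.61·t = 0.39×57.
t* = 0.39×57/0.61 = 36.44 min.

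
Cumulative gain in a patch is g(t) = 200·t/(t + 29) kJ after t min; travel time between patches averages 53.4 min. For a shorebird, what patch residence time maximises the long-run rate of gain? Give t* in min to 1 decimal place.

Maximise g(t)/(T+t): set derivative to zero → g'(t)(T+t) = g(t).
g'(t) = 200·29/(t + 29)². Setting 200·29/(t+29)² = 200t/[(t+29)(53.4+t)] gives 29(53.4+t) = t(t+29), so t² = 29×53.4 = 1549.
t* = √1549 = 39.35 min.

39.4 min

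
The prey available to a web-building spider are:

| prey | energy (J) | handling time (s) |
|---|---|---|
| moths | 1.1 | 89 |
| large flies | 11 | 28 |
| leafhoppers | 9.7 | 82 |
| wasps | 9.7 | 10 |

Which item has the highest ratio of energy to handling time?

wasps

In descending order of E/h:
wasps: 9.7/10 = 0.97 J/s
large flies: 11/28 = 0.393 J/s
leafhoppers: 9.7/82 = 0.118 J/s
moths: 1.1/89 = 0.0124 J/s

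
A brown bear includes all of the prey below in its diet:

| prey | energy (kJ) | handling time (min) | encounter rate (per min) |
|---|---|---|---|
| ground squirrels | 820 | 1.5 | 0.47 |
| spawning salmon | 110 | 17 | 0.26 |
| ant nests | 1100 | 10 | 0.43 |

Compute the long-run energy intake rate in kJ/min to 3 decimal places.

85.084 kJ/min

R = Σλ_iE_i / (1 + Σλ_ih_i)
Numerator: 0.47×820 + 0.26×110 + 0.43×1100 = 887
Denominator: 1 + 0.47×1.5 + 0.26×17 + 0.43×10 = 10.42
R = 887/10.42 = 85.08 kJ/min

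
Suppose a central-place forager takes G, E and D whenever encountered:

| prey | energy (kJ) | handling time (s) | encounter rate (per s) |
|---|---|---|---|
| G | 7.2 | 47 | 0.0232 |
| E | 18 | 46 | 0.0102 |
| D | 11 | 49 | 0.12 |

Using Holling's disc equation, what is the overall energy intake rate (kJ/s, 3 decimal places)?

Energy encountered per unit search time: 0.0232×7.2 + 0.0102×18 + 0.12×11 = 1.671 kJ/s.
Handling time per unit search time: 0.0232×47 + 0.0102×46 + 0.12×49 = 7.44.
Rate = 1.671/(1 + 7.44) = 0.198 kJ/s.

0.198 kJ/s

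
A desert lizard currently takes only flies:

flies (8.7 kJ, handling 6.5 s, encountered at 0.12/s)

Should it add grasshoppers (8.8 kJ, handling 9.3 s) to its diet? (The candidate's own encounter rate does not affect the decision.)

Yes

Intake rate on the current diet: R = (0.12×8.7) / (1 + 0.12×6.5) = 1.044/1.78 = 0.5865 kJ/s.
Profitability of grasshoppers: 8.8/9.3 = 0.9462 kJ/s.
0.9462 > 0.5865, so adding grasshoppers raises the average — include it.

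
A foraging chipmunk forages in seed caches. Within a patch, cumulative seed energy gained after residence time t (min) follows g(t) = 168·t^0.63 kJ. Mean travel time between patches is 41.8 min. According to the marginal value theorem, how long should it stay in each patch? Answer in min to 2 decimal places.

Maximise g(t)/(T+t): set derivative to zero → g'(t)(T+t) = g(t).
g'(t) = 0.63·168·t^-0.37. Setting 0.63·168·t^-0.37 = 168·t^0.63/(41.8+t) gives 0.63(41.8+t) = t, so 0.37·t = 0.63×41.8.
t* = 0.63×41.8/0.37 = 71.17 min.

71.17 min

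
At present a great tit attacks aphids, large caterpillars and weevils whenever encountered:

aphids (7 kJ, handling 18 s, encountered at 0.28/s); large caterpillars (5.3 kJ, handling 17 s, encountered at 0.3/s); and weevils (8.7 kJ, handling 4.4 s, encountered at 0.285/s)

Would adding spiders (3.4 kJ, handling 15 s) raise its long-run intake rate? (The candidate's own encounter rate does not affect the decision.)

On aphids, large caterpillars and weevils alone, R = ΣλE/(1+Σλh) = 6.029/12.39 = 0.4865 kJ/s.
Profitability of spiders: 3.4/15 = 0.2267 kJ/s.
Since 0.2267 < R, time spent handling spiders is better spent searching.

No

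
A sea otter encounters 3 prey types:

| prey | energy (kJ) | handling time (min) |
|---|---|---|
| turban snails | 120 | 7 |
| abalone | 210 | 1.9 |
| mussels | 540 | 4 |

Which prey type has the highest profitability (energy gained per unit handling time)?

mussels

In descending order of E/h:
mussels: 540/4 = 135 kJ/min
abalone: 210/1.9 = 111 kJ/min
turban snails: 120/7 = 17.1 kJ/min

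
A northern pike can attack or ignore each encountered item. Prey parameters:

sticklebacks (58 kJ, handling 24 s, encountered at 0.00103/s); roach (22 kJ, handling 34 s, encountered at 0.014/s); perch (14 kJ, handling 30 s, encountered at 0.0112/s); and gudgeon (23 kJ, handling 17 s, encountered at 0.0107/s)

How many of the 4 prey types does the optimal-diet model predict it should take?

4

Rank by E/h (kJ/s): sticklebacks 2.42, gudgeon 1.35, roach 0.647, perch 0.467. Include each in turn until the next type's E/h falls below the running intake rate.
Rate on top 1: 0.0583. gudgeon: 1.35 > 0.0583 → include.
Rate on top 2: 0.2535. roach: 0.647 > 0.2535 → include.
Rate on top 3: 0.3648. perch: 0.467 > 0.3648 → include.
Optimal diet: sticklebacks, gudgeon, roach, perch — 4 of 4 types.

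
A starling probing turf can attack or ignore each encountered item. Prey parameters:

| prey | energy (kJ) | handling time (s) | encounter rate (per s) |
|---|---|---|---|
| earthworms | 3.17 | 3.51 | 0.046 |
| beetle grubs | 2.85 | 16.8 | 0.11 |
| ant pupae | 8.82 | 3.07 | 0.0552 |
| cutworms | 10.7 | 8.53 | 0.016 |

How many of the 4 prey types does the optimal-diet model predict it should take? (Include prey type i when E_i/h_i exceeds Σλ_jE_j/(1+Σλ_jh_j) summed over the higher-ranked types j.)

Profitabilities (E/h, kJ/s): ant pupae 2.87, cutworms 1.25, earthworms 0.903, beetle grubs 0.17. Add prey in this order while the next type's profitability exceeds the intake rate on those already taken.
Rate on top 1: 0.4163. cutworms: 1.25 > 0.4163 → include.
Rate on top 2: 0.5039. earthworms: 0.903 > 0.5039 → include.
Rate on top 3: 0.5478. beetle grubs: 0.17 < 0.5478 → exclude; stop.
Optimal diet: ant pupae, cutworms, earthworms — 3 of 4 types.

3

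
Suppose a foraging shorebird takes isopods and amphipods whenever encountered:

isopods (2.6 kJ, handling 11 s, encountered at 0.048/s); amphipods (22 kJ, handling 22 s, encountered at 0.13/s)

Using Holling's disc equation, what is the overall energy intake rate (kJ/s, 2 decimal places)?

R = (0.048×2.6 + 0.13×22) / (1 + 0.048×11 + 0.13×22) = 2.985/4.388 = 0.6802 kJ/s.

0.68 kJ/s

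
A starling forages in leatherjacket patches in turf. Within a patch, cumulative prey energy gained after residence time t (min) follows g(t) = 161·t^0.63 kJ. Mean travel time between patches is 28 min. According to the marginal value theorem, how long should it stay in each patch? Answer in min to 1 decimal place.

47.7 min

Optimal t* satisfies g'(t*) = g(t*)/(T + t*).
g'(t) = 0.63·161·t^-0.37. Setting 0.63·161·t^-0.37 = 161·t^0.63/(28+t) gives 0.63(28+t) = t, so 0.37·t = 0.63×28.
t* = 0.63×28/0.37 = 47.68 min.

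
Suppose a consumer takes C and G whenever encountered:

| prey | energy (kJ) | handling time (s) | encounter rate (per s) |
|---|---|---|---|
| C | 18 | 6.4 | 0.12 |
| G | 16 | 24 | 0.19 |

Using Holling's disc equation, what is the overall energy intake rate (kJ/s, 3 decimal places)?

0.822 kJ/s

Energy encountered per unit search time: 0.12×18 + 0.19×16 = 5.2 kJ/s.
Handling time per unit search time: 0.12×6.4 + 0.19×24 = 5.328.
Rate = 5.2/(1 + 5.328) = 0.8217 kJ/s.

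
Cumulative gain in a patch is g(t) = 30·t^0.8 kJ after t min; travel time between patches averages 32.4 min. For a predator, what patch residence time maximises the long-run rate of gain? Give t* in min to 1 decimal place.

129.6 min

Optimal t* satisfies g'(t*) = g(t*)/(T + t*).
g'(t) = 0.8·30·t^-0.2. Setting 0.8·30·t^-0.2 = 30·t^0.8/(32.4+t) gives 0.8(32.4+t) = t, so 0.20·t = 0.8×32.4.
t* = 0.8×32.4/0.20 = 129.6 min.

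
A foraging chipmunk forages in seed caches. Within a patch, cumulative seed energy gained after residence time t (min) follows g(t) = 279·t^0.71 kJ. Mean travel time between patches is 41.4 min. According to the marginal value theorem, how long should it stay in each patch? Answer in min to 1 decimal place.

By the marginal value theorem, leave when the instantaneous gain rate g'(t) equals the habitat-wide average g(t)/(T + t).
g'(t) = 0.71·279·t^-0.29. Setting 0.71·279·t^-0.29 = 279·t^0.71/(41.4+t) gives 0.71(41.4+t) = t, so 0.29·t = 0.71×41.4.
t* = 0.71×41.4/0.29 = 101.4 min.

101.4 min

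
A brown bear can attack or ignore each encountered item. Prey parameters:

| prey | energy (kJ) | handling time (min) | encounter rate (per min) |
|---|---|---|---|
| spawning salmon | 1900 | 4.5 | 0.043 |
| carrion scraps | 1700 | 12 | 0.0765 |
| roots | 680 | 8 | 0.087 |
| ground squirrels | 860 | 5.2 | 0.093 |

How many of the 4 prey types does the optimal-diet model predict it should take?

E/h in descending order: spawning salmon 422, ground squirrels 165, carrion scraps 142, roots 85 kJ/min. The optimal diet is the largest prefix of this list for which every included type satisfies E_i/h_i > R on the types above it.
Rate on top 1: 68.45. ground squirrels: 165 > 68.45 → include.
Rate on top 2: 96.4. carrion scraps: 142 > 96.4 → include.
Rate on top 3: 112.4. roots: 85 < 112.4 → exclude; stop.
Optimal diet: spawning salmon, ground squirrels, carrion scraps — 3 of 4 types.

3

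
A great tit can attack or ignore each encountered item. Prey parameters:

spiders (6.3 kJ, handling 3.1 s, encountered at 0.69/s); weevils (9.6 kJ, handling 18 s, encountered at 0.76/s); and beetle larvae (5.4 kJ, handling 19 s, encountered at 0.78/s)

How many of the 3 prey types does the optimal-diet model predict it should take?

E/h in descending order: spiders 2.03, weevils 0.533, beetle larvae 0.284 kJ/s. The optimal diet is the largest prefix of this list for which every included type satisfies E_i/h_i > R on the types above it.
Rate on top 1: 1.385. weevils: 0.533 < 1.385 → exclude; stop.
Optimal diet: spiders — 1 of 3 types.

1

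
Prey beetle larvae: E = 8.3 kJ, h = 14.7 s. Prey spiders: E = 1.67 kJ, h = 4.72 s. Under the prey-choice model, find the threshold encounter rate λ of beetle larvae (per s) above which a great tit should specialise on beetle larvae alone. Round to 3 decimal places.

0.114 per s

At the threshold, the rate on beetle larvae alone equals the profitability of spiders: λ·8.3/(1 + λ·14.7) = 1.67/4.72 = 0.3538.
Rearranging, λ(8.3 − 0.3538×14.7) = 0.3538, so λ = 0.3538/3.099 = 0.1142 per s.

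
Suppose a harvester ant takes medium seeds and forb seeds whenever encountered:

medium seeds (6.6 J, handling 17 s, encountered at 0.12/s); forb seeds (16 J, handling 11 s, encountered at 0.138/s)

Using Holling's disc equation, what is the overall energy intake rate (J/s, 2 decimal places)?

0.66 J/s

Energy encountered per unit search time: 0.12×6.6 + 0.138×16 = 3 J/s.
Handling time per unit search time: 0.12×17 + 0.138×11 = 3.558.
Rate = 3/(1 + 3.558) = 0.6582 J/s.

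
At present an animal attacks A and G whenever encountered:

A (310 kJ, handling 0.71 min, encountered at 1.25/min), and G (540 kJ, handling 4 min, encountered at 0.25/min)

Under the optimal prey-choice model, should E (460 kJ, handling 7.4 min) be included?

No

On A and G alone, R = ΣλE/(1+Σλh) = 522.5/2.888 = 181 kJ/min.
E: E/h = 460/7.4 = 62.16 kJ/min.
Since 62.16 < R, time spent handling E is better spent searching.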